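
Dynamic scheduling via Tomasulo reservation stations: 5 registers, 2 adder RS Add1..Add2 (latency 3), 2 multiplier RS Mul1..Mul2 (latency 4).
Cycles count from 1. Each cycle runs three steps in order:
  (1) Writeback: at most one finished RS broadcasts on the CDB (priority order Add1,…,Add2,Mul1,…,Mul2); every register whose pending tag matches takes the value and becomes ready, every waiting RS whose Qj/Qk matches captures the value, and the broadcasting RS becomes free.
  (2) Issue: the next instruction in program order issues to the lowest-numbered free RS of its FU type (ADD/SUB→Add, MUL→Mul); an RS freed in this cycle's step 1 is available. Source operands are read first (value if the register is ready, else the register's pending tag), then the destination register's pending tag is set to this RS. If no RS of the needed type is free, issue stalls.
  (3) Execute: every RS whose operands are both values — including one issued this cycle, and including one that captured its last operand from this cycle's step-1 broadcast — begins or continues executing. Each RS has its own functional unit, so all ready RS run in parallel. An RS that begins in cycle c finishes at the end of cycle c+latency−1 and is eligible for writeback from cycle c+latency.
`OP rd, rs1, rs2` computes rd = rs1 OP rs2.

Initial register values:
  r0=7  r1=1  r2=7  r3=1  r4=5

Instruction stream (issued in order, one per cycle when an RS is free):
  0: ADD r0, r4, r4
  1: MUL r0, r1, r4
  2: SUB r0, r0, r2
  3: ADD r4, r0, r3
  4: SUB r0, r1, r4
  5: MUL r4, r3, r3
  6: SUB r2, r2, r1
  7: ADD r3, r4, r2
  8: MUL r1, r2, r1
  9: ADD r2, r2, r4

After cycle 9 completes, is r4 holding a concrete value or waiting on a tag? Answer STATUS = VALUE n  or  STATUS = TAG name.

STATUS = TAG Add1

c1: issue ADD r0<-Add1 | r0:Add1,r1:1,r2:7,r3:1,r4:5
c2: issue MUL r0<-Mul1 | r0:Mul1,r1:1,r2:7,r3:1,r4:5
c3: issue SUB r0<-Add2 | r0:Add2,r1:1,r2:7,r3:1,r4:5
c4: CDB Add1=10; issue ADD r4<-Add1 | r0:Add2,r1:1,r2:7,r3:1,r4:Add1
c5: stall | r0:Add2,r1:1,r2:7,r3:1,r4:Add1
c6: CDB Mul1=5; stall | r0:Add2,r1:1,r2:7,r3:1,r4:Add1
c7: stall | r0:Add2,r1:1,r2:7,r3:1,r4:Add1
c8: stall | r0:Add2,r1:1,r2:7,r3:1,r4:Add1
c9: CDB Add2=-2; issue SUB r0<-Add2 | r0:Add2,r1:1,r2:7,r3:1,r4:Add1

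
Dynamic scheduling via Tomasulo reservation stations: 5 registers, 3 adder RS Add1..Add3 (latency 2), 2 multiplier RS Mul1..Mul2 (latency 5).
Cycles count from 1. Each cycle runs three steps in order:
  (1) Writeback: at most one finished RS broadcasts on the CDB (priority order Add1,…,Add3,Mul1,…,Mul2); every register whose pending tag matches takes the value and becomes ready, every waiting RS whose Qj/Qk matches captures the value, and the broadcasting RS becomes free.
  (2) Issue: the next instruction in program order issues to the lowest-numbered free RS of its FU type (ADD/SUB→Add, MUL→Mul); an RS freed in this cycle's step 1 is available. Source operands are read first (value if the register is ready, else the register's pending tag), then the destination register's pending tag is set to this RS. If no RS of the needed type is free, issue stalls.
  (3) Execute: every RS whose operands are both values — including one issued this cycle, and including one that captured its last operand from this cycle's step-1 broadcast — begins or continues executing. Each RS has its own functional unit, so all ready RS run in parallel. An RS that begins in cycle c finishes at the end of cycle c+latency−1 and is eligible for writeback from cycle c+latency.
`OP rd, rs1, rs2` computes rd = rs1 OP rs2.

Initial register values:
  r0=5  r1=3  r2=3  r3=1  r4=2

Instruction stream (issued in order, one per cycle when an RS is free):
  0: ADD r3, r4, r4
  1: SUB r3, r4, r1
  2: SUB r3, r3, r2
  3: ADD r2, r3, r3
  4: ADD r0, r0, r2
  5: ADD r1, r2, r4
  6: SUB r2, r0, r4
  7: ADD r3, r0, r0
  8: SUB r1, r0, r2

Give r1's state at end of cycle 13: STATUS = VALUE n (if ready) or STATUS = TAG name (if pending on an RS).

STATUS = TAG Add3

cycle 1: issue ADD r3<-Add1 // r0:5,r1:3,r2:3,r3:Add1,r4:2
cycle 2: issue SUB r3<-Add2 // r0:5,r1:3,r2:3,r3:Add2,r4:2
cycle 3: CDB Add1=4; issue SUB r3<-Add1 // r0:5,r1:3,r2:3,r3:Add1,r4:2
cycle 4: CDB Add2=-1; issue ADD r2<-Add2 // r0:5,r1:3,r2:Add2,r3:Add1,r4:2
cycle 5: issue ADD r0<-Add3 // r0:Add3,r1:3,r2:Add2,r3:Add1,r4:2
cycle 6: CDB Add1=-4; issue ADD r1<-Add1 // r0:Add3,r1:Add1,r2:Add2,r3:-4,r4:2
cycle 7: stall // r0:Add3,r1:Add1,r2:Add2,r3:-4,r4:2
cycle 8: CDB Add2=-8; issue SUB r2<-Add2 // r0:Add3,r1:Add1,r2:Add2,r3:-4,r4:2
cycle 9: stall // r0:Add3,r1:Add1,r2:Add2,r3:-4,r4:2
cycle 10: CDB Add1=-6; issue ADD r3<-Add1 // r0:Add3,r1:-6,r2:Add2,r3:Add1,r4:2
cycle 11: CDB Add3=-3; issue SUB r1<-Add3 // r0:-3,r1:Add3,r2:Add2,r3:Add1,r4:2
cycle 12: - // r0:-3,r1:Add3,r2:Add2,r3:Add1,r4:2
cycle 13: CDB Add1=-6 // r0:-3,r1:Add3,r2:Add2,r3:-6,r4:2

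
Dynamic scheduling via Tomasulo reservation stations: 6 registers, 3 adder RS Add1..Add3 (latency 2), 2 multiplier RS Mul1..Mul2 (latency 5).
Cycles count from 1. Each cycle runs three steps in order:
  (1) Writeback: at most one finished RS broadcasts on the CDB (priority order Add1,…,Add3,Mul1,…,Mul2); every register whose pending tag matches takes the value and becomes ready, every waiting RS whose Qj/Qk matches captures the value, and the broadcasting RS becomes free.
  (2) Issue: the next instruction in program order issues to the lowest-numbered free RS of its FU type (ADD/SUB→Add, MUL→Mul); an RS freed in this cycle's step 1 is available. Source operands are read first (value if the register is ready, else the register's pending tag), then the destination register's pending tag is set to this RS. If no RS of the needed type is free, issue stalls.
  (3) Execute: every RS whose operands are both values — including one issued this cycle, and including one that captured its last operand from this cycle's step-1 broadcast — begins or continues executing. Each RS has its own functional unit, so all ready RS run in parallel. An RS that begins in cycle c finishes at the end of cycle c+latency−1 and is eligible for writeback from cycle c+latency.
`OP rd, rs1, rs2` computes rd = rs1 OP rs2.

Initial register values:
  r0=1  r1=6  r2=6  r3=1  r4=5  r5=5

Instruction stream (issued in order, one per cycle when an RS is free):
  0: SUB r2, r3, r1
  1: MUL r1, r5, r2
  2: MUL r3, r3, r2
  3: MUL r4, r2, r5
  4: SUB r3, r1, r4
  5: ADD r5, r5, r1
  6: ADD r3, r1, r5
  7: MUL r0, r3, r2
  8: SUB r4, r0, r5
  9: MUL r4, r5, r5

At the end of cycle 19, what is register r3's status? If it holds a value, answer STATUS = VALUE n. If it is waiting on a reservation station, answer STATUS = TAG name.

  c1: issue SUB r2<-Add1  regs: r0:1,r1:6,r2:Add1,r3:1,r4:5,r5:5
  c2: issue MUL r1<-Mul1  regs: r0:1,r1:Mul1,r2:Add1,r3:1,r4:5,r5:5
  c3: CDB Add1=-5; issue MUL r3<-Mul2  regs: r0:1,r1:Mul1,r2:-5,r3:Mul2,r4:5,r5:5
  c4: stall  regs: r0:1,r1:Mul1,r2:-5,r3:Mul2,r4:5,r5:5
  c5: stall  regs: r0:1,r1:Mul1,r2:-5,r3:Mul2,r4:5,r5:5
  c6: stall  regs: r0:1,r1:Mul1,r2:-5,r3:Mul2,r4:5,r5:5
  c7: stall  regs: r0:1,r1:Mul1,r2:-5,r3:Mul2,r4:5,r5:5
  c8: CDB Mul1=-25; issue MUL r4<-Mul1  regs: r0:1,r1:-25,r2:-5,r3:Mul2,r4:Mul1,r5:5
  c9: CDB Mul2=-5; issue SUB r3<-Add1  regs: r0:1,r1:-25,r2:-5,r3:Add1,r4:Mul1,r5:5
  c10: issue ADD r5<-Add2  regs: r0:1,r1:-25,r2:-5,r3:Add1,r4:Mul1,r5:Add2
  c11: issue ADD r3<-Add3  regs: r0:1,r1:-25,r2:-5,r3:Add3,r4:Mul1,r5:Add2
  c12: CDB Add2=-20; issue MUL r0<-Mul2  regs: r0:Mul2,r1:-25,r2:-5,r3:Add3,r4:Mul1,r5:-20
  c13: CDB Mul1=-25; issue SUB r4<-Add2  regs: r0:Mul2,r1:-25,r2:-5,r3:Add3,r4:Add2,r5:-20
  c14: CDB Add3=-45; issue MUL r4<-Mul1  regs: r0:Mul2,r1:-25,r2:-5,r3:-45,r4:Mul1,r5:-20
  c15: CDB Add1=0  regs: r0:Mul2,r1:-25,r2:-5,r3:-45,r4:Mul1,r5:-20
  c16: -  regs: r0:Mul2,r1:-25,r2:-5,r3:-45,r4:Mul1,r5:-20
  c17: -  regs: r0:Mul2,r1:-25,r2:-5,r3:-45,r4:Mul1,r5:-20
  c18: -  regs: r0:Mul2,r1:-25,r2:-5,r3:-45,r4:Mul1,r5:-20
  c19: CDB Mul1=400  regs: r0:Mul2,r1:-25,r2:-5,r3:-45,r4:400,r5:-20

STATUS = VALUE -45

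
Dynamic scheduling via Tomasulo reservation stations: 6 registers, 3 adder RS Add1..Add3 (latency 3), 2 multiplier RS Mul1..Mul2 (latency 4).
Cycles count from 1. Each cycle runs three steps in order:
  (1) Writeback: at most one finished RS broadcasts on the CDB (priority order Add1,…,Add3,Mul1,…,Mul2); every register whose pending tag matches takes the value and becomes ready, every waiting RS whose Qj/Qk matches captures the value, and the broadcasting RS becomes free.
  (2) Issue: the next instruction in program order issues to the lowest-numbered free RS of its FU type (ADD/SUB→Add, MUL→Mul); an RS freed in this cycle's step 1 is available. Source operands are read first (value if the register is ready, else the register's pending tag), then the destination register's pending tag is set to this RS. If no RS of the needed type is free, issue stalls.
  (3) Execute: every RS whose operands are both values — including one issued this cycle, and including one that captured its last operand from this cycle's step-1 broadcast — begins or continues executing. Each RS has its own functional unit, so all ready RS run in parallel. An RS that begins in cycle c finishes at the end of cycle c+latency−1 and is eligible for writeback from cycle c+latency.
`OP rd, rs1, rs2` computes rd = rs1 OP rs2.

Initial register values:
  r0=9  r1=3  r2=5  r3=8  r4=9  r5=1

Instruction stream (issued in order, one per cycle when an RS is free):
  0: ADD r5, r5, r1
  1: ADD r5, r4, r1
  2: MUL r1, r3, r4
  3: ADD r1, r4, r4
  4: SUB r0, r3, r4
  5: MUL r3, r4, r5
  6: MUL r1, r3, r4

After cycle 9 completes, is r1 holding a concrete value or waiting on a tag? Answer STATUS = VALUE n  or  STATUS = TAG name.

c1: issue ADD r5<-Add1 | r0:9,r1:3,r2:5,r3:8,r4:9,r5:Add1
c2: issue ADD r5<-Add2 | r0:9,r1:3,r2:5,r3:8,r4:9,r5:Add2
c3: issue MUL r1<-Mul1 | r0:9,r1:Mul1,r2:5,r3:8,r4:9,r5:Add2
c4: CDB Add1=4; issue ADD r1<-Add1 | r0:9,r1:Add1,r2:5,r3:8,r4:9,r5:Add2
c5: CDB Add2=12; issue SUB r0<-Add2 | r0:Add2,r1:Add1,r2:5,r3:8,r4:9,r5:12
c6: issue MUL r3<-Mul2 | r0:Add2,r1:Add1,r2:5,r3:Mul2,r4:9,r5:12
c7: CDB Add1=18; stall | r0:Add2,r1:18,r2:5,r3:Mul2,r4:9,r5:12
c8: CDB Add2=-1; stall | r0:-1,r1:18,r2:5,r3:Mul2,r4:9,r5:12
c9: CDB Mul1=72; issue MUL r1<-Mul1 | r0:-1,r1:Mul1,r2:5,r3:Mul2,r4:9,r5:12

STATUS = TAG Mul1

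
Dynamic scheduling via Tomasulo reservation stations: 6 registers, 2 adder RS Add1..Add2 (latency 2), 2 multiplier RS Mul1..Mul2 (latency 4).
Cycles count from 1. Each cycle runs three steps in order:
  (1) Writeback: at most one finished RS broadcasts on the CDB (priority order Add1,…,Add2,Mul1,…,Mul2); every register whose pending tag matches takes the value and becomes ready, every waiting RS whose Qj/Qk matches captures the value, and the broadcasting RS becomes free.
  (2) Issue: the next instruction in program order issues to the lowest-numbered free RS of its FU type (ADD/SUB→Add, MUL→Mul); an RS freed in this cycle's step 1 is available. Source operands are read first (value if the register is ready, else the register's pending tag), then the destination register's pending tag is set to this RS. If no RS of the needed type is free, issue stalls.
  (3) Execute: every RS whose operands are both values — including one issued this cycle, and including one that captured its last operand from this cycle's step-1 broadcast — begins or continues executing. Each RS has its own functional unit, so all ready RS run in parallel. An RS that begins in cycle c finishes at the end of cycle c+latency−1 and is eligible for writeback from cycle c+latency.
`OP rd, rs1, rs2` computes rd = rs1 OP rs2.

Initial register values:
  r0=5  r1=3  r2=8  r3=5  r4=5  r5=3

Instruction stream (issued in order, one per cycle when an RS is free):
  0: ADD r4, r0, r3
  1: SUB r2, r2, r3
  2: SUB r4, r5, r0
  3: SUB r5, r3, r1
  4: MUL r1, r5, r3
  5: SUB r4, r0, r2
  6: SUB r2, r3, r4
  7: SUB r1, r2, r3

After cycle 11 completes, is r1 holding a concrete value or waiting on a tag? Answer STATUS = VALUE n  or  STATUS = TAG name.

STATUS = TAG Add1

c1: issue ADD r4<-Add1 | r0:5,r1:3,r2:8,r3:5,r4:Add1,r5:3
c2: issue SUB r2<-Add2 | r0:5,r1:3,r2:Add2,r3:5,r4:Add1,r5:3
c3: CDB Add1=10; issue SUB r4<-Add1 | r0:5,r1:3,r2:Add2,r3:5,r4:Add1,r5:3
c4: CDB Add2=3; issue SUB r5<-Add2 | r0:5,r1:3,r2:3,r3:5,r4:Add1,r5:Add2
c5: CDB Add1=-2; issue MUL r1<-Mul1 | r0:5,r1:Mul1,r2:3,r3:5,r4:-2,r5:Add2
c6: CDB Add2=2; issue SUB r4<-Add1 | r0:5,r1:Mul1,r2:3,r3:5,r4:Add1,r5:2
c7: issue SUB r2<-Add2 | r0:5,r1:Mul1,r2:Add2,r3:5,r4:Add1,r5:2
c8: CDB Add1=2; issue SUB r1<-Add1 | r0:5,r1:Add1,r2:Add2,r3:5,r4:2,r5:2
c9: - | r0:5,r1:Add1,r2:Add2,r3:5,r4:2,r5:2
c10: CDB Add2=3 | r0:5,r1:Add1,r2:3,r3:5,r4:2,r5:2
c11: CDB Mul1=10 | r0:5,r1:Add1,r2:3,r3:5,r4:2,r5:2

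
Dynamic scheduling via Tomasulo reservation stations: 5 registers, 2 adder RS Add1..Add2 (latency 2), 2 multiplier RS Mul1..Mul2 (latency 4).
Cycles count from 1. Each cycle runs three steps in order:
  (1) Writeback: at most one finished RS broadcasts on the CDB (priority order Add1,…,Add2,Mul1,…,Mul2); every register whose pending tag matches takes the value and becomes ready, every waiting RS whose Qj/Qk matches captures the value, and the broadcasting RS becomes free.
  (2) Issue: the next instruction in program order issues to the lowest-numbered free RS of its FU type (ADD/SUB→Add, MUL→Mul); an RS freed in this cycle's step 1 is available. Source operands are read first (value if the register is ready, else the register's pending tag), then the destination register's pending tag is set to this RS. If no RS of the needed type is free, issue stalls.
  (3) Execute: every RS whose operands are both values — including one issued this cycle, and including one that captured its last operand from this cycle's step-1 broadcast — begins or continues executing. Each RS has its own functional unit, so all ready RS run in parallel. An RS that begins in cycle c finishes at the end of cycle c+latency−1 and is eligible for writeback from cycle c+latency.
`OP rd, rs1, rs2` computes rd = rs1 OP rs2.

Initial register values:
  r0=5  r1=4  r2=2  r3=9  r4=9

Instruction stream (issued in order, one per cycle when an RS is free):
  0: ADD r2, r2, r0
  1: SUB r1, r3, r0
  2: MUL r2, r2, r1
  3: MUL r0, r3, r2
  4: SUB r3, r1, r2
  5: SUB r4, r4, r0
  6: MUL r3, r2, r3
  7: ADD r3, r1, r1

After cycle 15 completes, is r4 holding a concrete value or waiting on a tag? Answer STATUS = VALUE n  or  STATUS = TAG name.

c1: issue ADD r2<-Add1 | r0:5,r1:4,r2:Add1,r3:9,r4:9
c2: issue SUB r1<-Add2 | r0:5,r1:Add2,r2:Add1,r3:9,r4:9
c3: CDB Add1=7; issue MUL r2<-Mul1 | r0:5,r1:Add2,r2:Mul1,r3:9,r4:9
c4: CDB Add2=4; issue MUL r0<-Mul2 | r0:Mul2,r1:4,r2:Mul1,r3:9,r4:9
c5: issue SUB r3<-Add1 | r0:Mul2,r1:4,r2:Mul1,r3:Add1,r4:9
c6: issue SUB r4<-Add2 | r0:Mul2,r1:4,r2:Mul1,r3:Add1,r4:Add2
c7: stall | r0:Mul2,r1:4,r2:Mul1,r3:Add1,r4:Add2
c8: CDB Mul1=28; issue MUL r3<-Mul1 | r0:Mul2,r1:4,r2:28,r3:Mul1,r4:Add2
c9: stall | r0:Mul2,r1:4,r2:28,r3:Mul1,r4:Add2
c10: CDB Add1=-24; issue ADD r3<-Add1 | r0:Mul2,r1:4,r2:28,r3:Add1,r4:Add2
c11: - | r0:Mul2,r1:4,r2:28,r3:Add1,r4:Add2
c12: CDB Add1=8 | r0:Mul2,r1:4,r2:28,r3:8,r4:Add2
c13: CDB Mul2=252 | r0:252,r1:4,r2:28,r3:8,r4:Add2
c14: CDB Mul1=-672 | r0:252,r1:4,r2:28,r3:8,r4:Add2
c15: CDB Add2=-243 | r0:252,r1:4,r2:28,r3:8,r4:-243

STATUS = VALUE -243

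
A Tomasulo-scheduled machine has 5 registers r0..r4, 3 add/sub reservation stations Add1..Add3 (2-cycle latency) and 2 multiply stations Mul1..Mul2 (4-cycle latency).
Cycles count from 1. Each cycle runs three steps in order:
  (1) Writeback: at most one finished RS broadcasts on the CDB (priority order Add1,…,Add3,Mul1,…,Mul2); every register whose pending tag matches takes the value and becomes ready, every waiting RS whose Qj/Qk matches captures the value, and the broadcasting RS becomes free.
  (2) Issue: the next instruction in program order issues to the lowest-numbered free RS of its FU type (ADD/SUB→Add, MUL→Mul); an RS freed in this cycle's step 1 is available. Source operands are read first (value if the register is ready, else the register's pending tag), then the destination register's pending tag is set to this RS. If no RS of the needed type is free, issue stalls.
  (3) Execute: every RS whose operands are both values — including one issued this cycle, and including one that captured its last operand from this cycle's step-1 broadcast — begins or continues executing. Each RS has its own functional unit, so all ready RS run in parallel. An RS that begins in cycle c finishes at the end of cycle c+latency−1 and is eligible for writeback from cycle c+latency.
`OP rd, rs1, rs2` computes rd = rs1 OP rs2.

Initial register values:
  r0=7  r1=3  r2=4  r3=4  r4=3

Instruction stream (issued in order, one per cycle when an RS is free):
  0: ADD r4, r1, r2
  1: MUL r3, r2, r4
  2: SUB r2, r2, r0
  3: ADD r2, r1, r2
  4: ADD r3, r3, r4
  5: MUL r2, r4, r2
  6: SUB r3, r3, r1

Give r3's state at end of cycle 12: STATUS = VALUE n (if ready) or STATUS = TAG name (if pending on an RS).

STATUS = VALUE 32

cycle 1: issue ADD r4<-Add1 // r0:7,r1:3,r2:4,r3:4,r4:Add1
cycle 2: issue MUL r3<-Mul1 // r0:7,r1:3,r2:4,r3:Mul1,r4:Add1
cycle 3: CDB Add1=7; issue SUB r2<-Add1 // r0:7,r1:3,r2:Add1,r3:Mul1,r4:7
cycle 4: issue ADD r2<-Add2 // r0:7,r1:3,r2:Add2,r3:Mul1,r4:7
cycle 5: CDB Add1=-3; issue ADD r3<-Add1 // r0:7,r1:3,r2:Add2,r3:Add1,r4:7
cycle 6: issue MUL r2<-Mul2 // r0:7,r1:3,r2:Mul2,r3:Add1,r4:7
cycle 7: CDB Add2=0; issue SUB r3<-Add2 // r0:7,r1:3,r2:Mul2,r3:Add2,r4:7
cycle 8: CDB Mul1=28 // r0:7,r1:3,r2:Mul2,r3:Add2,r4:7
cycle 9: - // r0:7,r1:3,r2:Mul2,r3:Add2,r4:7
cycle 10: CDB Add1=35 // r0:7,r1:3,r2:Mul2,r3:Add2,r4:7
cycle 11: CDB Mul2=0 // r0:7,r1:3,r2:0,r3:Add2,r4:7
cycle 12: CDB Add2=32 // r0:7,r1:3,r2:0,r3:32,r4:7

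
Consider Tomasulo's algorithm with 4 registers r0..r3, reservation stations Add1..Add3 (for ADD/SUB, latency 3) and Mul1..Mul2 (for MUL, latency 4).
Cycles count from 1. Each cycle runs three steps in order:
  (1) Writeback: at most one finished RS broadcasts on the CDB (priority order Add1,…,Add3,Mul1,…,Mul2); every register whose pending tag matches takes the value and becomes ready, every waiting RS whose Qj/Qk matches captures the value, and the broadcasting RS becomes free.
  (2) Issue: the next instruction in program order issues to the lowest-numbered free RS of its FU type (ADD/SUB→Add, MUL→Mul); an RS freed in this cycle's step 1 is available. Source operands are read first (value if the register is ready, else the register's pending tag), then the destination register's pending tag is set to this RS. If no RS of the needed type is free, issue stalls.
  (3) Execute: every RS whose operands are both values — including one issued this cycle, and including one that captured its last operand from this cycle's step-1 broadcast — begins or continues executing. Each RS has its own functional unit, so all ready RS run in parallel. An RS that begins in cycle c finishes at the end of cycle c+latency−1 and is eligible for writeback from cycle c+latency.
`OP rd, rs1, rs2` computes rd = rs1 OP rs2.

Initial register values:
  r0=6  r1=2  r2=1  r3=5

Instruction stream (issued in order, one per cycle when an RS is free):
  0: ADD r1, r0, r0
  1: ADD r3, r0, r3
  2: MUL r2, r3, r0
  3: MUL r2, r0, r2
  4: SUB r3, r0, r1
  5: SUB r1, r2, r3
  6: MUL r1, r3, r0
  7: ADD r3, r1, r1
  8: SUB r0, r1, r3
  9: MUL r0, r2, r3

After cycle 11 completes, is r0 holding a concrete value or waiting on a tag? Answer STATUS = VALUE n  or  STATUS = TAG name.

cycle 1: issue ADD r1<-Add1 // r0:6,r1:Add1,r2:1,r3:5
cycle 2: issue ADD r3<-Add2 // r0:6,r1:Add1,r2:1,r3:Add2
cycle 3: issue MUL r2<-Mul1 // r0:6,r1:Add1,r2:Mul1,r3:Add2
cycle 4: CDB Add1=12; issue MUL r2<-Mul2 // r0:6,r1:12,r2:Mul2,r3:Add2
cycle 5: CDB Add2=11; issue SUB r3<-Add1 // r0:6,r1:12,r2:Mul2,r3:Add1
cycle 6: issue SUB r1<-Add2 // r0:6,r1:Add2,r2:Mul2,r3:Add1
cycle 7: stall // r0:6,r1:Add2,r2:Mul2,r3:Add1
cycle 8: CDB Add1=-6; stall // r0:6,r1:Add2,r2:Mul2,r3:-6
cycle 9: CDB Mul1=66; issue MUL r1<-Mul1 // r0:6,r1:Mul1,r2:Mul2,r3:-6
cycle 10: issue ADD r3<-Add1 // r0:6,r1:Mul1,r2:Mul2,r3:Add1
cycle 11: issue SUB r0<-Add3 // r0:Add3,r1:Mul1,r2:Mul2,r3:Add1

STATUS = TAG Add3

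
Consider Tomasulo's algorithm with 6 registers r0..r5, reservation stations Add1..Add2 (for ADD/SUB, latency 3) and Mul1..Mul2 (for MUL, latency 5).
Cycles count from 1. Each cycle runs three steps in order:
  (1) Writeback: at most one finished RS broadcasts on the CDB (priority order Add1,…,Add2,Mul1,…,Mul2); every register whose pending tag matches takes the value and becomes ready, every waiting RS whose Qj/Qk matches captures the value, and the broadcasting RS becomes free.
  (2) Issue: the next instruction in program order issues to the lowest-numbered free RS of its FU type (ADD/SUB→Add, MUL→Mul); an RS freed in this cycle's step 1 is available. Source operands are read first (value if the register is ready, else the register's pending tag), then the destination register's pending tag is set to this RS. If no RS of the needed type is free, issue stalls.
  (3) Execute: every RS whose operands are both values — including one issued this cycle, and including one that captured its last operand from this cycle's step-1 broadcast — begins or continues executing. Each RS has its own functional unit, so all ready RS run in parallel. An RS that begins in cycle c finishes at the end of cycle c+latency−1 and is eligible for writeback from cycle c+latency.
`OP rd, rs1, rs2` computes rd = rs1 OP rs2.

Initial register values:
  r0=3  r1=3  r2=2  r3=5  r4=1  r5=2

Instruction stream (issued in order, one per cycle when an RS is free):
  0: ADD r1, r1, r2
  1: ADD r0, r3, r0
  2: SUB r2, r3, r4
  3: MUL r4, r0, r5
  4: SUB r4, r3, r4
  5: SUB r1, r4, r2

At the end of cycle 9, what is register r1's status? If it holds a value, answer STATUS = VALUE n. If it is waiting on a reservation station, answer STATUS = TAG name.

  c1: issue ADD r1<-Add1  regs: r0:3,r1:Add1,r2:2,r3:5,r4:1,r5:2
  c2: issue ADD r0<-Add2  regs: r0:Add2,r1:Add1,r2:2,r3:5,r4:1,r5:2
  c3: stall  regs: r0:Add2,r1:Add1,r2:2,r3:5,r4:1,r5:2
  c4: CDB Add1=5; issue SUB r2<-Add1  regs: r0:Add2,r1:5,r2:Add1,r3:5,r4:1,r5:2
  c5: CDB Add2=8; issue MUL r4<-Mul1  regs: r0:8,r1:5,r2:Add1,r3:5,r4:Mul1,r5:2
  c6: issue SUB r4<-Add2  regs: r0:8,r1:5,r2:Add1,r3:5,r4:Add2,r5:2
  c7: CDB Add1=4; issue SUB r1<-Add1  regs: r0:8,r1:Add1,r2:4,r3:5,r4:Add2,r5:2
  c8: -  regs: r0:8,r1:Add1,r2:4,r3:5,r4:Add2,r5:2
  c9: -  regs: r0:8,r1:Add1,r2:4,r3:5,r4:Add2,r5:2

STATUS = TAG Add1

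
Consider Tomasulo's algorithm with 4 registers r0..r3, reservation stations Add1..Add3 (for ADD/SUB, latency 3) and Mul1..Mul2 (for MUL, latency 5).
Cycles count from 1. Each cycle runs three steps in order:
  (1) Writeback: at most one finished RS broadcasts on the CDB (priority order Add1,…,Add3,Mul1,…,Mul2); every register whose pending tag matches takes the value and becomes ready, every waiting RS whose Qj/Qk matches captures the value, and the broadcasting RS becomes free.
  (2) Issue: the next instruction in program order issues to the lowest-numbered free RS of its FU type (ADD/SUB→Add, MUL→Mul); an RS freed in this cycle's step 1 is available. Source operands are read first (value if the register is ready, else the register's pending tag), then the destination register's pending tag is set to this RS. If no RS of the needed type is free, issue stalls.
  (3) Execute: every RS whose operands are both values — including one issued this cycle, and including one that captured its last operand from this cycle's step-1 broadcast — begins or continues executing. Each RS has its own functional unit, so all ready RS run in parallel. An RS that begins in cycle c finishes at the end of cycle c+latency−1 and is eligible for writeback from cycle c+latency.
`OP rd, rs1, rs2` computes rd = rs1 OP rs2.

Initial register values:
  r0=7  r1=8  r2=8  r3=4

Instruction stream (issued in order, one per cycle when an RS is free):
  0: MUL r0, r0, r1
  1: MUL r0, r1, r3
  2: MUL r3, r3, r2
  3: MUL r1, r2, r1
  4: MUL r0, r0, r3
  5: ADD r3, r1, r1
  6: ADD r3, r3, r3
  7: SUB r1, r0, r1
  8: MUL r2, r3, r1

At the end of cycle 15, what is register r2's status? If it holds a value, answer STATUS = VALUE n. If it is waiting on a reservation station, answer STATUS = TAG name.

  c1: issue MUL r0<-Mul1  regs: r0:Mul1,r1:8,r2:8,r3:4
  c2: issue MUL r0<-Mul2  regs: r0:Mul2,r1:8,r2:8,r3:4
  c3: stall  regs: r0:Mul2,r1:8,r2:8,r3:4
  c4: stall  regs: r0:Mul2,r1:8,r2:8,r3:4
  c5: stall  regs: r0:Mul2,r1:8,r2:8,r3:4
  c6: CDB Mul1=56; issue MUL r3<-Mul1  regs: r0:Mul2,r1:8,r2:8,r3:Mul1
  c7: CDB Mul2=32; issue MUL r1<-Mul2  regs: r0:32,r1:Mul2,r2:8,r3:Mul1
  c8: stall  regs: r0:32,r1:Mul2,r2:8,r3:Mul1
  c9: stall  regs: r0:32,r1:Mul2,r2:8,r3:Mul1
  c10: stall  regs: r0:32,r1:Mul2,r2:8,r3:Mul1
  c11: CDB Mul1=32; issue MUL r0<-Mul1  regs: r0:Mul1,r1:Mul2,r2:8,r3:32
  c12: CDB Mul2=64; issue ADD r3<-Add1  regs: r0:Mul1,r1:64,r2:8,r3:Add1
  c13: issue ADD r3<-Add2  regs: r0:Mul1,r1:64,r2:8,r3:Add2
  c14: issue SUB r1<-Add3  regs: r0:Mul1,r1:Add3,r2:8,r3:Add2
  c15: CDB Add1=128; issue MUL r2<-Mul2  regs: r0:Mul1,r1:Add3,r2:Mul2,r3:Add2

STATUS = TAG Mul2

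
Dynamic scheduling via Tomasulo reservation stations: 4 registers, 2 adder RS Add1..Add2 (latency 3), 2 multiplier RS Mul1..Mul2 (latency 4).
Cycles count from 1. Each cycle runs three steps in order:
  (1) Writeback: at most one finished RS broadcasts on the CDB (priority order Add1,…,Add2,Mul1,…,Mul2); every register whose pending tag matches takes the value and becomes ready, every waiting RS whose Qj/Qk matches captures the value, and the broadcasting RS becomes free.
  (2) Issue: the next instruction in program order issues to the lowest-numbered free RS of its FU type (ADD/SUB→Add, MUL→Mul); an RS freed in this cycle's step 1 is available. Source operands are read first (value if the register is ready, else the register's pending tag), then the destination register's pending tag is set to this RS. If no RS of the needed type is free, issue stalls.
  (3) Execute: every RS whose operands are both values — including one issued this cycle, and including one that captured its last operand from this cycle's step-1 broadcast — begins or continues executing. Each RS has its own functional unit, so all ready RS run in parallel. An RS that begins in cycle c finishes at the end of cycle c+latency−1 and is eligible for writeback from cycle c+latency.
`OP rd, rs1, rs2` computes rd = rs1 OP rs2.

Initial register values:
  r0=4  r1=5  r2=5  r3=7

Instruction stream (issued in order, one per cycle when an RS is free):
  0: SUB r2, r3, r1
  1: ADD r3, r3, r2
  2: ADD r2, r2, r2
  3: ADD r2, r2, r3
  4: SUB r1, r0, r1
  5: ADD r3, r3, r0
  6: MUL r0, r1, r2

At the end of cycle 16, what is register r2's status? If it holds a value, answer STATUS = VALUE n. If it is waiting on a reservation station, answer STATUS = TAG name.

c1: issue SUB r2<-Add1 | r0:4,r1:5,r2:Add1,r3:7
c2: issue ADD r3<-Add2 | r0:4,r1:5,r2:Add1,r3:Add2
c3: stall | r0:4,r1:5,r2:Add1,r3:Add2
c4: CDB Add1=2; issue ADD r2<-Add1 | r0:4,r1:5,r2:Add1,r3:Add2
c5: stall | r0:4,r1:5,r2:Add1,r3:Add2
c6: stall | r0:4,r1:5,r2:Add1,r3:Add2
c7: CDB Add1=4; issue ADD r2<-Add1 | r0:4,r1:5,r2:Add1,r3:Add2
c8: CDB Add2=9; issue SUB r1<-Add2 | r0:4,r1:Add2,r2:Add1,r3:9
c9: stall | r0:4,r1:Add2,r2:Add1,r3:9
c10: stall | r0:4,r1:Add2,r2:Add1,r3:9
c11: CDB Add1=13; issue ADD r3<-Add1 | r0:4,r1:Add2,r2:13,r3:Add1
c12: CDB Add2=-1; issue MUL r0<-Mul1 | r0:Mul1,r1:-1,r2:13,r3:Add1
c13: - | r0:Mul1,r1:-1,r2:13,r3:Add1
c14: CDB Add1=13 | r0:Mul1,r1:-1,r2:13,r3:13
c15: - | r0:Mul1,r1:-1,r2:13,r3:13
c16: CDB Mul1=-13 | r0:-13,r1:-1,r2:13,r3:13

STATUS = VALUE 13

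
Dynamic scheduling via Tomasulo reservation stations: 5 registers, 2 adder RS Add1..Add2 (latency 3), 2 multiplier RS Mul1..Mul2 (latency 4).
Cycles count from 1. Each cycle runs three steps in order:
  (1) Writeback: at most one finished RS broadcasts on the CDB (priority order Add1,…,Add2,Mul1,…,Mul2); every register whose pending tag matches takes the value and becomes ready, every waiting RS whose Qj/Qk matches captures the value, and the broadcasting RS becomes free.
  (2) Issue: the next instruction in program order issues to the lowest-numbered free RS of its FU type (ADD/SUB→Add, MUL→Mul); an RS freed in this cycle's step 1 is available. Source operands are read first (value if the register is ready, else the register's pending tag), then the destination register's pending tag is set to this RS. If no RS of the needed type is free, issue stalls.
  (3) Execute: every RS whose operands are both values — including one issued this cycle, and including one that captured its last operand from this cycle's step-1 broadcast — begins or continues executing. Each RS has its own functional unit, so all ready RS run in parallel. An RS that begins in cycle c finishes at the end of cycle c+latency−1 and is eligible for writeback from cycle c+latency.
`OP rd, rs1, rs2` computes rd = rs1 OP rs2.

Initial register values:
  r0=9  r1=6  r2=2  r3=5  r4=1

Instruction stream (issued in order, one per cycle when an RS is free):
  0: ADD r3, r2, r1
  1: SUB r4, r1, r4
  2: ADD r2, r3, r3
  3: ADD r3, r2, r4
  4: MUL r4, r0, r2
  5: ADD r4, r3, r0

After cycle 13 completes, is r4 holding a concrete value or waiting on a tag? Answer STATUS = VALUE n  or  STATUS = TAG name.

c1: issue ADD r3<-Add1 | r0:9,r1:6,r2:2,r3:Add1,r4:1
c2: issue SUB r4<-Add2 | r0:9,r1:6,r2:2,r3:Add1,r4:Add2
c3: stall | r0:9,r1:6,r2:2,r3:Add1,r4:Add2
c4: CDB Add1=8; issue ADD r2<-Add1 | r0:9,r1:6,r2:Add1,r3:8,r4:Add2
c5: CDB Add2=5; issue ADD r3<-Add2 | r0:9,r1:6,r2:Add1,r3:Add2,r4:5
c6: issue MUL r4<-Mul1 | r0:9,r1:6,r2:Add1,r3:Add2,r4:Mul1
c7: CDB Add1=16; issue ADD r4<-Add1 | r0:9,r1:6,r2:16,r3:Add2,r4:Add1
c8: - | r0:9,r1:6,r2:16,r3:Add2,r4:Add1
c9: - | r0:9,r1:6,r2:16,r3:Add2,r4:Add1
c10: CDB Add2=21 | r0:9,r1:6,r2:16,r3:21,r4:Add1
c11: CDB Mul1=144 | r0:9,r1:6,r2:16,r3:21,r4:Add1
c12: - | r0:9,r1:6,r2:16,r3:21,r4:Add1
c13: CDB Add1=30 | r0:9,r1:6,r2:16,r3:21,r4:30

STATUS = VALUE 30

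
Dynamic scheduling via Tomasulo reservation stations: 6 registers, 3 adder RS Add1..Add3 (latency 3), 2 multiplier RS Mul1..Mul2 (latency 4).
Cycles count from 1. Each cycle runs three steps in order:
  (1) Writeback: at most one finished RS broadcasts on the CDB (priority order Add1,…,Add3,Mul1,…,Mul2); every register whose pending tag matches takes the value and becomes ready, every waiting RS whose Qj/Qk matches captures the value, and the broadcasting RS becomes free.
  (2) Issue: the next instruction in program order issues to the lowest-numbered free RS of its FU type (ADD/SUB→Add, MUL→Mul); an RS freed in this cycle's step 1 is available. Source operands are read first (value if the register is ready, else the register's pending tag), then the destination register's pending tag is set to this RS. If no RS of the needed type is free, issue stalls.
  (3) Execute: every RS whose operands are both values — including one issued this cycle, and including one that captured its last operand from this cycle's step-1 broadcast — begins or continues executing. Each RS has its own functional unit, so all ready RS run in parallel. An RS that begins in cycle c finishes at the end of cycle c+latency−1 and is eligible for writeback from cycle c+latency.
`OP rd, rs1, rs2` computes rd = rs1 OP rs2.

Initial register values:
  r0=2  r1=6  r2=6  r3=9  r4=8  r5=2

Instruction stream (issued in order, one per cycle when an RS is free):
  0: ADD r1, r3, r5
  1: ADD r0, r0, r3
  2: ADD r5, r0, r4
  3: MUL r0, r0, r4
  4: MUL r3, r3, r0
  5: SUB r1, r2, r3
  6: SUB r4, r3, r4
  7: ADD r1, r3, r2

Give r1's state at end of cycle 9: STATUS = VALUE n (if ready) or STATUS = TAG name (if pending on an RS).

STATUS = TAG Add3

c1: issue ADD r1<-Add1 | r0:2,r1:Add1,r2:6,r3:9,r4:8,r5:2
c2: issue ADD r0<-Add2 | r0:Add2,r1:Add1,r2:6,r3:9,r4:8,r5:2
c3: issue ADD r5<-Add3 | r0:Add2,r1:Add1,r2:6,r3:9,r4:8,r5:Add3
c4: CDB Add1=11; issue MUL r0<-Mul1 | r0:Mul1,r1:11,r2:6,r3:9,r4:8,r5:Add3
c5: CDB Add2=11; issue MUL r3<-Mul2 | r0:Mul1,r1:11,r2:6,r3:Mul2,r4:8,r5:Add3
c6: issue SUB r1<-Add1 | r0:Mul1,r1:Add1,r2:6,r3:Mul2,r4:8,r5:Add3
c7: issue SUB r4<-Add2 | r0:Mul1,r1:Add1,r2:6,r3:Mul2,r4:Add2,r5:Add3
c8: CDB Add3=19; issue ADD r1<-Add3 | r0:Mul1,r1:Add3,r2:6,r3:Mul2,r4:Add2,r5:19
c9: CDB Mul1=88 | r0:88,r1:Add3,r2:6,r3:Mul2,r4:Add2,r5:19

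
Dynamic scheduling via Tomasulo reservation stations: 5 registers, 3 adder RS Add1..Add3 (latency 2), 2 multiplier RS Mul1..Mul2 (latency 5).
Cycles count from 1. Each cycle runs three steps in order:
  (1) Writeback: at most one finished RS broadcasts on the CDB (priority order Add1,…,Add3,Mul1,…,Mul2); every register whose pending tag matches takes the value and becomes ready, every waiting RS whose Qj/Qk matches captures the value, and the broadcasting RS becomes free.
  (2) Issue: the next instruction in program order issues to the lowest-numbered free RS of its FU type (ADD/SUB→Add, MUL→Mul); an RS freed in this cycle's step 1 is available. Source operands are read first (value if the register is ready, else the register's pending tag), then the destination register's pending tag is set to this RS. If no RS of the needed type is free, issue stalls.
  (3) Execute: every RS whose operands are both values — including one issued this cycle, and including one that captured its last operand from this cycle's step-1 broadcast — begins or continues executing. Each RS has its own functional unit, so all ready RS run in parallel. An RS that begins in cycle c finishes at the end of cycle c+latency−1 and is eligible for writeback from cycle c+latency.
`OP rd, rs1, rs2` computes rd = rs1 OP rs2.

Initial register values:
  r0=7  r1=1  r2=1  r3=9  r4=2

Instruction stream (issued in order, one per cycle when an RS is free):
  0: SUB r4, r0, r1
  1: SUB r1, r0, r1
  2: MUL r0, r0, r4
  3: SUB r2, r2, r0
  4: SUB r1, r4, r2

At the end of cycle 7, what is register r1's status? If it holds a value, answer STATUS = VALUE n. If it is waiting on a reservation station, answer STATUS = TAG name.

cycle 1: issue SUB r4<-Add1 // r0:7,r1:1,r2:1,r3:9,r4:Add1
cycle 2: issue SUB r1<-Add2 // r0:7,r1:Add2,r2:1,r3:9,r4:Add1
cycle 3: CDB Add1=6; issue MUL r0<-Mul1 // r0:Mul1,r1:Add2,r2:1,r3:9,r4:6
cycle 4: CDB Add2=6; issue SUB r2<-Add1 // r0:Mul1,r1:6,r2:Add1,r3:9,r4:6
cycle 5: issue SUB r1<-Add2 // r0:Mul1,r1:Add2,r2:Add1,r3:9,r4:6
cycle 6: - // r0:Mul1,r1:Add2,r2:Add1,r3:9,r4:6
cycle 7: - // r0:Mul1,r1:Add2,r2:Add1,r3:9,r4:6

STATUS = TAG Add2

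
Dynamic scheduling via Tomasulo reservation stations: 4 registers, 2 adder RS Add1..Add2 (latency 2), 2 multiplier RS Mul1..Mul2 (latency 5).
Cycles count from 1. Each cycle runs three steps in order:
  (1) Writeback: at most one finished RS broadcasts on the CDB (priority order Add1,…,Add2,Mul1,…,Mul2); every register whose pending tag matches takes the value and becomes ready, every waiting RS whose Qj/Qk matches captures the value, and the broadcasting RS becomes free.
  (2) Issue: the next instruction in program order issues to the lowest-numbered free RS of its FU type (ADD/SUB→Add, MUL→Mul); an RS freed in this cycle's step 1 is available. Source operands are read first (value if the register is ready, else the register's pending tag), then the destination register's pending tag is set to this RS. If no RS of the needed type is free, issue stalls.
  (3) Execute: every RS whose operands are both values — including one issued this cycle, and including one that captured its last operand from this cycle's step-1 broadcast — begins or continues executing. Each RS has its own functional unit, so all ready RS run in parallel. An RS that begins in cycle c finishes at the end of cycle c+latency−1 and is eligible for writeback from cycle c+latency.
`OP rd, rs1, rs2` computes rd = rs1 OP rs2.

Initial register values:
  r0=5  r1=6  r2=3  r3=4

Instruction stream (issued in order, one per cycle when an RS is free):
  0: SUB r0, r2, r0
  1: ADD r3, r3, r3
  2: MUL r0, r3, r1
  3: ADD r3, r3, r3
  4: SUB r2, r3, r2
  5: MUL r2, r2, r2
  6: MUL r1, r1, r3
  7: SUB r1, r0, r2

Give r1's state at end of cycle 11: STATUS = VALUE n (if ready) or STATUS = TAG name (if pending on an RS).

STATUS = TAG Add1

  c1: issue SUB r0<-Add1  regs: r0:Add1,r1:6,r2:3,r3:4
  c2: issue ADD r3<-Add2  regs: r0:Add1,r1:6,r2:3,r3:Add2
  c3: CDB Add1=-2; issue MUL r0<-Mul1  regs: r0:Mul1,r1:6,r2:3,r3:Add2
  c4: CDB Add2=8; issue ADD r3<-Add1  regs: r0:Mul1,r1:6,r2:3,r3:Add1
  c5: issue SUB r2<-Add2  regs: r0:Mul1,r1:6,r2:Add2,r3:Add1
  c6: CDB Add1=16; issue MUL r2<-Mul2  regs: r0:Mul1,r1:6,r2:Mul2,r3:16
  c7: stall  regs: r0:Mul1,r1:6,r2:Mul2,r3:16
  c8: CDB Add2=13; stall  regs: r0:Mul1,r1:6,r2:Mul2,r3:16
  c9: CDB Mul1=48; issue MUL r1<-Mul1  regs: r0:48,r1:Mul1,r2:Mul2,r3:16
  c10: issue SUB r1<-Add1  regs: r0:48,r1:Add1,r2:Mul2,r3:16
  c11: -  regs: r0:48,r1:Add1,r2:Mul2,r3:16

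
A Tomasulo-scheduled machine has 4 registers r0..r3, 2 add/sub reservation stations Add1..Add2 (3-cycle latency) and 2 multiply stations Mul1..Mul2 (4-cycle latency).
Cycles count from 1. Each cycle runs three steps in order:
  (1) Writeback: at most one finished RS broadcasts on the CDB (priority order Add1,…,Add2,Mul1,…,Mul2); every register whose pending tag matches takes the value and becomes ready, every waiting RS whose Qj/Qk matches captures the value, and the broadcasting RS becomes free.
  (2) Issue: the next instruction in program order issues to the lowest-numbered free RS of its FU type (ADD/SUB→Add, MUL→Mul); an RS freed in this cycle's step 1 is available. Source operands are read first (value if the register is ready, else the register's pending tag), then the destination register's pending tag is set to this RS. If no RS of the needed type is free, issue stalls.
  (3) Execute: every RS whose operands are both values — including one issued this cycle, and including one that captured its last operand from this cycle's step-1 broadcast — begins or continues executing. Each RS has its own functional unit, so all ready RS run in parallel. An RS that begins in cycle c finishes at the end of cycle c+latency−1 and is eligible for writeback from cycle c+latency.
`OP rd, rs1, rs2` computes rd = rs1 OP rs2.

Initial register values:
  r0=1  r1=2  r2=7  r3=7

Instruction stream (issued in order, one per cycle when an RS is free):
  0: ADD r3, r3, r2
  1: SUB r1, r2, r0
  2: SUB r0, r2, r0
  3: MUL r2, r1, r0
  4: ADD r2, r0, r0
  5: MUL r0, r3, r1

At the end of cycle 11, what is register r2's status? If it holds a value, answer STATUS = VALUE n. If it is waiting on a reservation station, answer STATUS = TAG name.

cycle 1: issue ADD r3<-Add1 // r0:1,r1:2,r2:7,r3:Add1
cycle 2: issue SUB r1<-Add2 // r0:1,r1:Add2,r2:7,r3:Add1
cycle 3: stall // r0:1,r1:Add2,r2:7,r3:Add1
cycle 4: CDB Add1=14; issue SUB r0<-Add1 // r0:Add1,r1:Add2,r2:7,r3:14
cycle 5: CDB Add2=6; issue MUL r2<-Mul1 // r0:Add1,r1:6,r2:Mul1,r3:14
cycle 6: issue ADD r2<-Add2 // r0:Add1,r1:6,r2:Add2,r3:14
cycle 7: CDB Add1=6; issue MUL r0<-Mul2 // r0:Mul2,r1:6,r2:Add2,r3:14
cycle 8: - // r0:Mul2,r1:6,r2:Add2,r3:14
cycle 9: - // r0:Mul2,r1:6,r2:Add2,r3:14
cycle 10: CDB Add2=12 // r0:Mul2,r1:6,r2:12,r3:14
cycle 11: CDB Mul1=36 // r0:Mul2,r1:6,r2:12,r3:14

STATUS = VALUE 12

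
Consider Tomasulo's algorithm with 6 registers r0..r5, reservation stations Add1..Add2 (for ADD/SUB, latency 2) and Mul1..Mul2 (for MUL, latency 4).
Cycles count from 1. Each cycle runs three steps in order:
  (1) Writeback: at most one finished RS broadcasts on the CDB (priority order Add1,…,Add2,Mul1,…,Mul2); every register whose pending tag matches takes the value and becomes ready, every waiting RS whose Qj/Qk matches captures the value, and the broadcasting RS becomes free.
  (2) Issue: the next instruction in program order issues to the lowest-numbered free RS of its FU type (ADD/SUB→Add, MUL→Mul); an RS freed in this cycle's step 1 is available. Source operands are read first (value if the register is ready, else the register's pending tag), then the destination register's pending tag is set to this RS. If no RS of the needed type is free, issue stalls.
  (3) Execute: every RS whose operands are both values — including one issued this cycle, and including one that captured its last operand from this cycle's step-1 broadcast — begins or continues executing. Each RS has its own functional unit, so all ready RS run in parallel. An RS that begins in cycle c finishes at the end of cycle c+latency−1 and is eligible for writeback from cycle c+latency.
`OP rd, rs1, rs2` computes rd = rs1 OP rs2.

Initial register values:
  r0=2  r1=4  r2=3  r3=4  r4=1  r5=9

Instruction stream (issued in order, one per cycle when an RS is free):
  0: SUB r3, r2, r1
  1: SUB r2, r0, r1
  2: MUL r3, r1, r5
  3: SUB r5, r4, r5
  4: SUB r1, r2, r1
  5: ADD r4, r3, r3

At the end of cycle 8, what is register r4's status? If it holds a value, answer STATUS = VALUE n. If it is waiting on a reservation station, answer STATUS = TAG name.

STATUS = TAG Add1

cycle 1: issue SUB r3<-Add1 // r0:2,r1:4,r2:3,r3:Add1,r4:1,r5:9
cycle 2: issue SUB r2<-Add2 // r0:2,r1:4,r2:Add2,r3:Add1,r4:1,r5:9
cycle 3: CDB Add1=-1; issue MUL r3<-Mul1 // r0:2,r1:4,r2:Add2,r3:Mul1,r4:1,r5:9
cycle 4: CDB Add2=-2; issue SUB r5<-Add1 // r0:2,r1:4,r2:-2,r3:Mul1,r4:1,r5:Add1
cycle 5: issue SUB r1<-Add2 // r0:2,r1:Add2,r2:-2,r3:Mul1,r4:1,r5:Add1
cycle 6: CDB Add1=-8; issue ADD r4<-Add1 // r0:2,r1:Add2,r2:-2,r3:Mul1,r4:Add1,r5:-8
cycle 7: CDB Add2=-6 // r0:2,r1:-6,r2:-2,r3:Mul1,r4:Add1,r5:-8
cycle 8: CDB Mul1=36 // r0:2,r1:-6,r2:-2,r3:36,r4:Add1,r5:-8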